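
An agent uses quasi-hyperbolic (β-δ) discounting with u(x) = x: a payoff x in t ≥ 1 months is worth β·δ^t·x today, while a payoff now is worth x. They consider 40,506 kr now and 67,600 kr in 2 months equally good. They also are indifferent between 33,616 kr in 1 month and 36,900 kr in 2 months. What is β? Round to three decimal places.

Both payoffs in the second observation are in the future, so β drops out: δ^1·33616 = δ^2·36900 ⇒ δ = 33616/36900 = 0.91100.
The first indifference: 40506 = β·δ^2·67600, so β = 40506/(δ^2·67600) = 40506/(0.82993·67600) ≈ 0.722.

β ≈ 0.722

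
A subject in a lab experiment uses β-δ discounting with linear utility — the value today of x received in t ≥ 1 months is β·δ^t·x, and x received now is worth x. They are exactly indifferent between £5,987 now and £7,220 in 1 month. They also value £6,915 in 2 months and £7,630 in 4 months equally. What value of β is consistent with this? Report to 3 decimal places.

β ≈ 0.871

Both payoffs in the second observation are in the future, so β drops out: δ^2·6915 = δ^4·7630 ⇒ δ^2 = 6915/7630 = 0.90629, so δ = 0.95199.
The first indifference: 5987 = β·δ·7220, so β = 5987/(δ·7220) = 5987/(0.95199·7220) ≈ 0.871.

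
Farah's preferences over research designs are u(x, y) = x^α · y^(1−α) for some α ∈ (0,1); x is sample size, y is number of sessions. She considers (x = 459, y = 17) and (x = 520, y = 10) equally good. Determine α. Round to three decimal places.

Set the two utilities equal: 459^α·17^(1−α) = 520^α·10^(1−α).
Taking logs: α·ln 459 + (1−α)·ln 17 = α·ln 520 + (1−α)·ln 10, i.e. α·-0.124779 = (1−α)·-0.530628.
Thus α·(-0.655407) = -0.530628, so α = -0.530628/-0.655407 ≈ 0.810.

α ≈ 0.810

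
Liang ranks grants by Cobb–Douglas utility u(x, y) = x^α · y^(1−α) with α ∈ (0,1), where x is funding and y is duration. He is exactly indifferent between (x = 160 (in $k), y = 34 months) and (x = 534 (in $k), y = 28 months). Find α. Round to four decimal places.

α ≈ 0.1387

The Cobb–Douglas utilities coincide, so 160^α·34^(1−α) = 534^α·28^(1−α).
(160/534)^α = (28/34)^(1−α); take logs: α·ln(160/534) = (1−α)·ln(28/34), i.e. α·-1.2052220 = (1−α)·-0.1941560.
With A = -1.2052220 and B = -0.1941560: α·A = (1−α)·B, so α = B/(A+B) = -0.1941560/-1.3993780 ≈ 0.1387.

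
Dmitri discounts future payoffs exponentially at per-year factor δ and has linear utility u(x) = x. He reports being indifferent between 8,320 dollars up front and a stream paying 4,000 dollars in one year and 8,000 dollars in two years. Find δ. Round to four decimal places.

δ ≈ 0.8000

Equating present values: 8320 = 4000δ + 8000δ².
That is, 8000δ² + 4000δ − 8320 = 0, a quadratic in δ.
The positive root is δ = [−4000 + √(4000² + 4·8000·8320)] / (2·8000) = (−4000 + 16800.000)/16000 ≈ 0.8000.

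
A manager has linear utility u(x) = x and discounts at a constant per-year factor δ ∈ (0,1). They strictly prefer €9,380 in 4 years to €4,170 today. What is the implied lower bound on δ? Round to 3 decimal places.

δ > 0.817

Under u(x) = x this choice says 4170 < δ^4·9380.
So δ^4 > 4170/9380 = 0.44456; taking the 4th root of both positive sides preserves the inequality.
δ > (4170/9380)^(1/4) ≈ 0.817.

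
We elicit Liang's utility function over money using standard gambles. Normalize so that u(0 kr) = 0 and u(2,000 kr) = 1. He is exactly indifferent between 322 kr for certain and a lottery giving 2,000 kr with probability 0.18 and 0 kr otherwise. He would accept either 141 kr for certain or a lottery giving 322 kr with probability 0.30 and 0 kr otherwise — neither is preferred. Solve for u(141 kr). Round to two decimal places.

The first gamble pins u(322 kr): it must equal 0.18·1 + 0.82·0 = 0.18.
Chaining: u(141 kr) = 0.30·0.18 + 0.70·0.00 = 0.0540.

0.05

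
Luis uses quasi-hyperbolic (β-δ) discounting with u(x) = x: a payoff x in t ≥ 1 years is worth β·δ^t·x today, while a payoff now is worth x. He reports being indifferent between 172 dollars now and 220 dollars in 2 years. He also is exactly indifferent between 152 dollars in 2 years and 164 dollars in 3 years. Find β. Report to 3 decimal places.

β ≈ 0.910

From the later pair, β·δ^2·152 = β·δ^3·164; dividing through, δ = 152/164 = 0.92683.
The first indifference: 172 = β·δ^2·220, so β = 172/(δ^2·220) = 172/(0.85901·220) ≈ 0.910.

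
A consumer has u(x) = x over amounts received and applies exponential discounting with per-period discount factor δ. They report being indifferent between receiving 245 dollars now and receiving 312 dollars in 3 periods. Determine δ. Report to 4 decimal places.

Equating discounted utilities: u(245) = δ^3·u(312) ⇒ δ^3 = u(245)/u(312).
With u(x) = x: δ^3 = 245/312 = 0.78526.
Taking the cube root: δ = 0.78526^(1/3) ≈ 0.9226.

δ ≈ 0.9226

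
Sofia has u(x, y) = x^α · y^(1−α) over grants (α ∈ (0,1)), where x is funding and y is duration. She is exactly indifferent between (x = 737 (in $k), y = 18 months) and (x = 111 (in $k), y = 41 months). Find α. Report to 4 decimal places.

α ≈ 0.3031

Set the two utilities equal: 737^α·18^(1−α) = 111^α·41^(1−α).
Taking logs: α·ln 737 + (1−α)·ln 18 = α·ln 111 + (1−α)·ln 41, i.e. α·1.8930577 = (1−α)·0.8232003.
So α/(1−α) = (0.8232003)/(1.8930577) = 0.4348522, and α = 0.4348522/1.4348522 ≈ 0.3031.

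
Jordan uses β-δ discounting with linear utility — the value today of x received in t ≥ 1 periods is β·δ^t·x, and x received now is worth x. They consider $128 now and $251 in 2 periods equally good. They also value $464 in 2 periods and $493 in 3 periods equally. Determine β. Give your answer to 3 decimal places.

The second indifference involves only future payoffs, so β cancels: β·δ^2·464 = β·δ^3·493, giving δ = 464/493 = 0.94118.
Now use the now-vs-future pair: 128 = β·δ^2·251 gives β = 128/(0.88581·251) ≈ 0.576.

β ≈ 0.576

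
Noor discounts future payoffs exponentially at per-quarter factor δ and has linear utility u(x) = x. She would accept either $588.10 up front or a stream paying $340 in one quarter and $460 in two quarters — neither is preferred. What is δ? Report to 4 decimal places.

The stream is worth 340δ + 460δ² today, so 340δ + 460δ² = 588.10.
That is, 460δ² + 340δ − 588.10 = 0, a quadratic in δ.
δ = (−340 + √(340² + 4·460·588.10)) / (2·460) = (−340 + √1197704.00) / 920 ≈ 0.8200.

δ ≈ 0.8200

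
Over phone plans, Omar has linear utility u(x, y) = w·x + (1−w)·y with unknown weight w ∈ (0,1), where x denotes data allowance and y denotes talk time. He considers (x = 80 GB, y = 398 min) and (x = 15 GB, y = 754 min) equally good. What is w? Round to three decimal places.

w = 0.846

Equating utilities: w·80 + (1−w)·398 = w·15 + (1−w)·754.
Collecting terms: w·65 = (1−w)·356.
The marginal rate of substitution is 356/65, so w = 356/(65+356) = 0.846.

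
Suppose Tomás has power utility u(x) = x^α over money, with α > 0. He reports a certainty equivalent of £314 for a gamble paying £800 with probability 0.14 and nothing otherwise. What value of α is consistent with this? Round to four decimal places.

Since u(0) = 0, the lottery's EU is 0.14·800^α.
Indifference: 314^α = 0.14·800^α, so (314/800)^α = 0.14.
Take logs: α = ln 0.14 / ln(314/800) ≈ 2.102303.

α ≈ 2.1023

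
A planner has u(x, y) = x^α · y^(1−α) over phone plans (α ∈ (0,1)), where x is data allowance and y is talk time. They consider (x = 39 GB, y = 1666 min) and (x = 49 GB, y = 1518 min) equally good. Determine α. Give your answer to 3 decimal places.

α ≈ 0.290

The Cobb–Douglas utilities coincide, so 39^α·1666^(1−α) = 49^α·1518^(1−α).
Rearrange to (39/49)^α = (1518/1666)^(1−α) and take logs: α·-0.228259 = (1−α)·-0.093032.
Thus α·(-0.321291) = -0.093032, so α = -0.093032/-0.321291 ≈ 0.290.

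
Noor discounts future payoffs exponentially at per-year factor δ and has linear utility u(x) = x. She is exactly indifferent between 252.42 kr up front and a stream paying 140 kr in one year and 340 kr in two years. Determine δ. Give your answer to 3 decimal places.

Equating present values: 252.42 = 140δ + 340δ².
Rearranged: 340δ² + 140δ − 252.42 = 0.
The positive root is δ = [−140 + √(140² + 4·340·252.42)] / (2·340) = (−140 + 602.405)/680 ≈ 0.680.

δ ≈ 0.680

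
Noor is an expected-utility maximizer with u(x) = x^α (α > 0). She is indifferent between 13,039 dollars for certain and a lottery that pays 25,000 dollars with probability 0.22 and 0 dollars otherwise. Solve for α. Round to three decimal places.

Since u(0) = 0, the lottery's EU is 0.22·25000^α.
Indifference: 13039^α = 0.22·25000^α, so (13039/25000)^α = 0.22.
Take logs: α = ln 0.22 / ln(13039/25000) ≈ 2.32610.

α ≈ 2.326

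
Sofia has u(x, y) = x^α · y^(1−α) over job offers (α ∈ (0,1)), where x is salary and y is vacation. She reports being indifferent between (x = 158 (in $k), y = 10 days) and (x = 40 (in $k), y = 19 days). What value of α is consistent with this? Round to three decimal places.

Indifference: 158^α · 10^(1−α) = 40^α · 19^(1−α).
Taking logs: α·ln 158 + (1−α)·ln 10 = α·ln 40 + (1−α)·ln 19, i.e. α·1.373716 = (1−α)·0.641854.
So α/(1−α) = (0.641854)/(1.373716) = 0.467239, and α = 0.467239/1.467239 ≈ 0.318.

α ≈ 0.318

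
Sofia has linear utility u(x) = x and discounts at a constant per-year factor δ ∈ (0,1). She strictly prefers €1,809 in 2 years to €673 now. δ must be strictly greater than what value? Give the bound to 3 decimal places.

δ > 0.610

Under u(x) = x this choice says 673 < δ^2·1809.
So δ^2 > 673/1809 = 0.37203; taking the square root of both positive sides preserves the inequality.
δ > (673/1809)^(1/2) ≈ 0.610.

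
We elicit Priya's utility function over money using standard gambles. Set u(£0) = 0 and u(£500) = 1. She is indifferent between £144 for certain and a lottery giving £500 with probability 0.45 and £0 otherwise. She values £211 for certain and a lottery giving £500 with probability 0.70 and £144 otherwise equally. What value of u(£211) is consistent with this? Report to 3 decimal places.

0.835

From the first indifference, u(£144) = 0.45·u(£500) + 0.55·u(£0) = 0.45·1 + 0.55·0 = 0.45.
Chaining: u(£211) = 0.70·1.00 + 0.30·0.45 = 0.8350.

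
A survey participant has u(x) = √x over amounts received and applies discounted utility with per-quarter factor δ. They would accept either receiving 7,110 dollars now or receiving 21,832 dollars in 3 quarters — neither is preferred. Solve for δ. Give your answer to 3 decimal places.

δ ≈ 0.829

The payoff in 3 quarters is discounted by δ^3, so u(7110) = δ^3·u(21832) and δ^3 = u(7110)/u(21832).
With u(x) = √x: δ^3 = √7110/√21832 = √(7110/21832) = 0.57067.
Taking the cube root: δ = 0.57067^(1/3) ≈ 0.829.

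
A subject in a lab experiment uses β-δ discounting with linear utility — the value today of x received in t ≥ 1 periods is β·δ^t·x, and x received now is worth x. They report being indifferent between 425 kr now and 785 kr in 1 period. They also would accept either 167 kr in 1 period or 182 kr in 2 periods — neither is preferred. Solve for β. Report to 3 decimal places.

Both payoffs in the second observation are in the future, so β drops out: δ^1·167 = δ^2·182 ⇒ δ = 167/182 = 0.91758.
Substituting δ into 425 = β·δ·785: β = 425/(720.302) ≈ 0.590.

β ≈ 0.590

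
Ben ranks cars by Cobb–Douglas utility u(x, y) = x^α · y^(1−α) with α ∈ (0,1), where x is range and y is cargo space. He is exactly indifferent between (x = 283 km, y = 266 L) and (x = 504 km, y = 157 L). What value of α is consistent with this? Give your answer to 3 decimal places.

α ≈ 0.477

The Cobb–Douglas utilities coincide, so 283^α·266^(1−α) = 504^α·157^(1−α).
(283/504)^α = (157/266)^(1−α); take logs: α·ln(283/504) = (1−α)·ln(157/266), i.e. α·-0.577129 = (1−α)·-0.527251.
So α/(1−α) = (-0.527251)/(-0.577129) = 0.913576, and α = 0.913576/1.913576 ≈ 0.477.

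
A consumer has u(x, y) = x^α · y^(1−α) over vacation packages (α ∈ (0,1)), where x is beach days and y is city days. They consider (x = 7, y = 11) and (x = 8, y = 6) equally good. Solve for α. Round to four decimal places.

Indifference: 7^α · 11^(1−α) = 8^α · 6^(1−α).
(7/8)^α = (6/11)^(1−α); take logs: α·ln(7/8) = (1−α)·ln(6/11), i.e. α·-0.1335314 = (1−α)·-0.6061358.
So α/(1−α) = (-0.6061358)/(-0.1335314) = 4.5392754, and α = 4.5392754/5.5392754 ≈ 0.8195.

α ≈ 0.8195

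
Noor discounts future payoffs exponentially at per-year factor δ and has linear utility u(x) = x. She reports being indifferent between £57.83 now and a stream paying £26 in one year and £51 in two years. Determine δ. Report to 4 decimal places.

δ ≈ 0.8400

The stream is worth 26δ + 51δ² today, so 26δ + 51δ² = 57.83.
So 51δ² + 26δ − 57.83 = 0.
By the quadratic formula (taking the positive root), δ = (−26 + √12473.32) / 102 ≈ 0.8400.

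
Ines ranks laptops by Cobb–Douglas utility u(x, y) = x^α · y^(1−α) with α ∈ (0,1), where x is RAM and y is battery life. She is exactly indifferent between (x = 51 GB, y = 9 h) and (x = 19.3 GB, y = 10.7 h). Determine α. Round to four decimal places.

α ≈ 0.1511

Indifference: 51^α · 9^(1−α) = 19.3^α · 10.7^(1−α).
Rearrange to (51/19.3)^α = (10.7/9)^(1−α) and take logs: α·0.9717205 = (1−α)·0.1730192.
So α/(1−α) = (0.1730192)/(0.9717205) = 0.1780545, and α = 0.1780545/1.1780545 ≈ 0.1511.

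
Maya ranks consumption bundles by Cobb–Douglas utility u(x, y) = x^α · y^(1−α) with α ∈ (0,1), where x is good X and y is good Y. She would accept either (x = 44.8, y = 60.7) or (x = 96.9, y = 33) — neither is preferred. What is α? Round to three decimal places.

α ≈ 0.441

Indifference: 44.8^α · 60.7^(1−α) = 96.9^α · 33^(1−α).
Rearrange to (44.8/96.9)^α = (33/60.7)^(1−α) and take logs: α·-0.771471 = (1−α)·-0.609436.
With A = -0.771471 and B = -0.609436: α·A = (1−α)·B, so α = B/(A+B) = -0.609436/-1.380907 ≈ 0.441.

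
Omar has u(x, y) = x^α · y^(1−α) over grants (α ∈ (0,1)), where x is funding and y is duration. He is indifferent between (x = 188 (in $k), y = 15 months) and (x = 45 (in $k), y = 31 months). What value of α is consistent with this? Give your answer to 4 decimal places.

Set the two utilities equal: 188^α·15^(1−α) = 45^α·31^(1−α).
Rearrange to (188/45)^α = (31/15)^(1−α) and take logs: α·1.4297795 = (1−α)·0.7259370.
With A = 1.4297795 and B = 0.7259370: α·A = (1−α)·B, so α = B/(A+B) = 0.7259370/2.1557165 ≈ 0.3367.

α ≈ 0.3367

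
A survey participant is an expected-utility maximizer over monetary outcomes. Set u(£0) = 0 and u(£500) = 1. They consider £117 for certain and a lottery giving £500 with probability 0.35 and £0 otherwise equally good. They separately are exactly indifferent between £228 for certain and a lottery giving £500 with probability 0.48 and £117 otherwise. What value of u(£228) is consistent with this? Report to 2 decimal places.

First, u(£117) = 0.35·u(£500) + 0.65·u(£0) = 0.35.
The second indifference gives u(£228) = 0.48·u(£500) + 0.52·u(£117) = 0.48·1.00 + 0.52·0.35 = 0.6620.

0.66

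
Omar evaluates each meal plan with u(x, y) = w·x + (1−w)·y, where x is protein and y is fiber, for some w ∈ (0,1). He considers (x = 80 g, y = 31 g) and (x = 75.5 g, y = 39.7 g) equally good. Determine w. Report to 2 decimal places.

Indifference: w·80 + (1−w)·31 = w·75.5 + (1−w)·39.7.
Rearranging, 4.5·w − 8.7·(1−w) = 0.
So w/(1−w) = 8.7/4.5 = 1.9333, giving w = 8.7/(4.5+8.7) = 0.66.

w = 0.66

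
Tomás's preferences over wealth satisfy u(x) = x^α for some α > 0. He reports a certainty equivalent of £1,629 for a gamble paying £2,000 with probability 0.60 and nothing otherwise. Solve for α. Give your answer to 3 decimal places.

EU(lottery) = 0.60·2000^α + 0.40·0 = 0.60·2000^α.
Equating: 1629^α = 0.60·2000^α, i.e. 0.8145^α = 0.60.
Take logs: α = ln 0.60 / ln(1629/2000) ≈ 2.48964.

α ≈ 2.490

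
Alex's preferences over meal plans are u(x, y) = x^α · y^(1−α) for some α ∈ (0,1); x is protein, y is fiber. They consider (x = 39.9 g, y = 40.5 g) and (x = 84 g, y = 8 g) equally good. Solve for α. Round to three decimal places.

α ≈ 0.685

Set the two utilities equal: 39.9^α·40.5^(1−α) = 84^α·8^(1−α).
(39.9/84)^α = (8/40.5)^(1−α); take logs: α·ln(39.9/84) = (1−α)·ln(8/40.5), i.e. α·-0.744440 = (1−α)·-1.621860.
With A = -0.744440 and B = -1.621860: α·A = (1−α)·B, so α = B/(A+B) = -1.621860/-2.366300 ≈ 0.685.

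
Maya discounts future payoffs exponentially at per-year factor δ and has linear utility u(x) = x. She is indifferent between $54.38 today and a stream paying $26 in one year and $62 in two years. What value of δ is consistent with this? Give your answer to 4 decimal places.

The stream is worth 26δ + 62δ² today, so 26δ + 62δ² = 54.38.
Rearranged: 62δ² + 26δ − 54.38 = 0.
δ = (−26 + √(26² + 4·62·54.38)) / (2·62) = (−26 + √14162.24) / 124 ≈ 0.7500.

δ ≈ 0.7500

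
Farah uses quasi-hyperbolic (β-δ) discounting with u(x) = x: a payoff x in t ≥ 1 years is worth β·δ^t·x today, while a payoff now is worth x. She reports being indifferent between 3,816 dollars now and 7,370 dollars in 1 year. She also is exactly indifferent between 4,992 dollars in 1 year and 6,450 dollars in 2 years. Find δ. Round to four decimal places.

δ ≈ 0.7740

Both payoffs in the second observation are in the future, so β drops out: δ^1·4992 = δ^2·6450 ⇒ δ = 4992/6450 = 0.77395.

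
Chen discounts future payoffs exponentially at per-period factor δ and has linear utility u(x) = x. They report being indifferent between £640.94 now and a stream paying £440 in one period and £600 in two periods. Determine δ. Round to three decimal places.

δ ≈ 0.730

Present value of the stream is 440·δ + 600·δ². Indifference gives 440δ + 600δ² = 640.94.
Rearranged: 600δ² + 440δ − 640.94 = 0.
δ = (−440 + √(440² + 4·600·640.94)) / (2·600) = (−440 + √1731856.00) / 1200 ≈ 0.730.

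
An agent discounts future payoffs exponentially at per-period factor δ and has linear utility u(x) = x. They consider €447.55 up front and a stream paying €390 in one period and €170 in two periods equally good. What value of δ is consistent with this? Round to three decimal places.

δ ≈ 0.840

Present value of the stream is 390·δ + 170·δ². Indifference gives 390δ + 170δ² = 447.55.
So 170δ² + 390δ − 447.55 = 0.
By the quadratic formula (taking the positive root), δ = (−390 + √456434.00) / 340 ≈ 0.840.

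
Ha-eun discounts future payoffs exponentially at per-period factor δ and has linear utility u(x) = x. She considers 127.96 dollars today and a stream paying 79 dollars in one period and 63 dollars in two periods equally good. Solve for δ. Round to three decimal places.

δ ≈ 0.930

The stream is worth 79δ + 63δ² today, so 79δ + 63δ² = 127.96.
Rearranged: 63δ² + 79δ − 127.96 = 0.
δ = (−79 + √(79² + 4·63·127.96)) / (2·63) = (−79 + √38486.92) / 126 ≈ 0.930.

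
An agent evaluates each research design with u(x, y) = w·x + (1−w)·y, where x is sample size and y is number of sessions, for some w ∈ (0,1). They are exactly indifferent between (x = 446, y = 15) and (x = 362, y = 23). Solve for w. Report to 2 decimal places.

w = 0.09

u(446,15) = u(362,23) means w·446 + (1−w)·15 = w·362 + (1−w)·23.
Collecting terms: w·84 = (1−w)·8.
So w/(1−w) = 8/84 = 0.0952, giving w = 8/(84+8) = 0.09.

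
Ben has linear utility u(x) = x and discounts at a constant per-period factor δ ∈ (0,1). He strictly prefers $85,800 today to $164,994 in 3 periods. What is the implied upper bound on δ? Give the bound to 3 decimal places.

δ < 0.804

The preference means 85800 > δ^3·164994.
Dividing by 164994: δ^3 < 0.52002. Both sides are positive, so the cube root keeps the direction.
δ < (85800/164994)^(1/3) ≈ 0.804.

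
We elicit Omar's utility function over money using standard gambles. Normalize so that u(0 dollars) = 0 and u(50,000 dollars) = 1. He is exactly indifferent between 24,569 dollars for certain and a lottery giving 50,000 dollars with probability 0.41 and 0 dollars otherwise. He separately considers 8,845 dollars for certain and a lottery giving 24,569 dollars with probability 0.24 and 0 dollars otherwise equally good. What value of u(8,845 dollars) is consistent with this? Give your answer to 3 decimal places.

From the first indifference, u(24,569 dollars) = 0.41·u(50,000 dollars) + 0.59·u(0 dollars) = 0.41·1 + 0.59·0 = 0.41.
Then u(8,845 dollars) = 0.24·u(24,569 dollars) + 0.76·u(0 dollars) = 0.24·0.41 + 0.76·0.00 = 0.0984.

0.098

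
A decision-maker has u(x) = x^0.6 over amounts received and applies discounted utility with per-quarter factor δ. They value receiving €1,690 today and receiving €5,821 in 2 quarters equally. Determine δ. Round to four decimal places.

Indifference means u(1690) = δ^2 · u(5821), so δ^2 = u(1690)/u(5821).
Since u(x) = x^0.6, δ^2 = (1690/5821)^0.6 = 0.29033^0.6 = 0.47614.
Hence δ = (0.47614)^(1/2) = 0.690028.

δ ≈ 0.6900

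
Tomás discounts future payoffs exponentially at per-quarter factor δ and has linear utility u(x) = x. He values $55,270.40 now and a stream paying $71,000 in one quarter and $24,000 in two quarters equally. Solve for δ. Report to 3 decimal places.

δ ≈ 0.640

Present value of the stream is 71000·δ + 24000·δ². Indifference gives 71000δ + 24000δ² = 55270.40.
Rearranged: 24000δ² + 71000δ − 55270.40 = 0.
The positive root is δ = [−71000 + √(71000² + 4·24000·55270.40)] / (2·24000) = (−71000 + 101720.000)/48000 ≈ 0.640.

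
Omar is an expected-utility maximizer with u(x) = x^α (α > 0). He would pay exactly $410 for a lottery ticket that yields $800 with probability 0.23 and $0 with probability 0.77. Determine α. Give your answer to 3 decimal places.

The lottery's expected utility is 0.23·u(800) + 0.77·u(0) = 0.23·800^α (since u(0) = 0 for α > 0).
Equating: 410^α = 0.23·800^α, i.e. 0.5125^α = 0.23.
Taking logs: α·ln(410/800) = ln(0.23), so α = -1.469676 / -0.668455 ≈ 2.199.

α ≈ 2.199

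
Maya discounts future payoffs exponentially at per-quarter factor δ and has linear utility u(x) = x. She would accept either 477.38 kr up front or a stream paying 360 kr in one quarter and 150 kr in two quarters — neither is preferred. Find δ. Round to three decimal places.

δ ≈ 0.950

Present value of the stream is 360·δ + 150·δ². Indifference gives 360δ + 150δ² = 477.38.
So 150δ² + 360δ − 477.38 = 0.
δ = (−360 + √(360² + 4·150·477.38)) / (2·150) = (−360 + √416028.00) / 300 ≈ 0.950.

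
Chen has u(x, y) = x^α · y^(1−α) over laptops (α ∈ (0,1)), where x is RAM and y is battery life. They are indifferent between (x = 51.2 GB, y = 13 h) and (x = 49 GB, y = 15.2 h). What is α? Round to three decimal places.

The Cobb–Douglas utilities coincide, so 51.2^α·13^(1−α) = 49^α·15.2^(1−α).
Rearrange to (51.2/49)^α = (15.2/13)^(1−α) and take logs: α·0.043919 = (1−α)·0.156346.
Thus α·(0.200265) = 0.156346, so α = 0.156346/0.200265 ≈ 0.781.

α ≈ 0.781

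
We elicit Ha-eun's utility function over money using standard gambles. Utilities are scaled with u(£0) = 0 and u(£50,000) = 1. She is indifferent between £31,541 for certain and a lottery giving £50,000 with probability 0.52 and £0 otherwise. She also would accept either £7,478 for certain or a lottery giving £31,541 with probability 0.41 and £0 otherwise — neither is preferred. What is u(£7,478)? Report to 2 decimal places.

The first gamble pins u(£31,541): it must equal 0.52·1 + 0.48·0 = 0.52.
Then u(£7,478) = 0.41·u(£31,541) + 0.59·u(£0) = 0.41·0.52 + 0.59·0.00 = 0.2132.

0.21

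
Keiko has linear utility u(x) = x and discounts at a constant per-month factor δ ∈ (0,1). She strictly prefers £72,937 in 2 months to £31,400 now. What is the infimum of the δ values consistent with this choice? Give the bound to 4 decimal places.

δ > 0.6561

Comparing present values: 31400 < δ^2·72937.
Dividing by 72937: δ^2 > 0.43051. Both sides are positive, so the square root keeps the direction.
δ > (31400/72937)^(1/2) ≈ 0.6561.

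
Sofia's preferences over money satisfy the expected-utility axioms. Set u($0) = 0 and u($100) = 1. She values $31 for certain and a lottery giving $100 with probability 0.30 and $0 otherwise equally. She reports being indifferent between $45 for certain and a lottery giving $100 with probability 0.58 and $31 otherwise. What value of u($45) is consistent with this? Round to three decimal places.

First, u($31) = 0.30·u($100) + 0.70·u($0) = 0.30.
Then u($45) = 0.58·u($100) + 0.42·u($31) = 0.58·1.00 + 0.42·0.30 = 0.7060.

0.706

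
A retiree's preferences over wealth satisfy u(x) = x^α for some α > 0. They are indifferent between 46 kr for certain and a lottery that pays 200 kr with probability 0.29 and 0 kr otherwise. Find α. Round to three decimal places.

The lottery's expected utility is 0.29·u(200) + 0.71·u(0) = 0.29·200^α (since u(0) = 0 for α > 0).
Indifference: 46^α = 0.29·200^α, so (46/200)^α = 0.29.
α = ln(0.29) / ln(46/200) = -1.237874/-1.469676 ≈ 0.842.

α ≈ 0.842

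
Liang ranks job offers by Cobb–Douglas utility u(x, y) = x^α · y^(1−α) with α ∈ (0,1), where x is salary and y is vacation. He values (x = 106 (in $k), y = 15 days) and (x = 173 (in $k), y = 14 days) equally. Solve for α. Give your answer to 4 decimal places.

α ≈ 0.1235

The Cobb–Douglas utilities coincide, so 106^α·15^(1−α) = 173^α·14^(1−α).
Rearrange to (106/173)^α = (14/15)^(1−α) and take logs: α·-0.4898525 = (1−α)·-0.0689929.
With A = -0.4898525 and B = -0.0689929: α·A = (1−α)·B, so α = B/(A+B) = -0.0689929/-0.5588454 ≈ 0.1235.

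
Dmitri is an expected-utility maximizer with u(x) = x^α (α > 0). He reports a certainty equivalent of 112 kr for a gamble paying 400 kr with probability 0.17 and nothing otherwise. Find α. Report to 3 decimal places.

α ≈ 1.392

Since u(0) = 0, the lottery's EU is 0.17·400^α.
Setting u(112) equal to that: 112^α = 0.17·400^α ⇒ (112/400)^α = 0.17.
Taking logs: α·ln(112/400) = ln(0.17), so α = -1.771957 / -1.272966 ≈ 1.392.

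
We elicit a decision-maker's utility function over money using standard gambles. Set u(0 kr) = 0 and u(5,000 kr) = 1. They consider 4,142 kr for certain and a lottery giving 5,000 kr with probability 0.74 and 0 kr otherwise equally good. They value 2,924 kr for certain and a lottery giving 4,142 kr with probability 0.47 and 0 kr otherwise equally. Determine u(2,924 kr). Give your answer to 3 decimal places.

0.348

The first gamble pins u(4,142 kr): it must equal 0.74·1 + 0.26·0 = 0.74.
Chaining: u(2,924 kr) = 0.47·0.74 + 0.53·0.00 = 0.3478.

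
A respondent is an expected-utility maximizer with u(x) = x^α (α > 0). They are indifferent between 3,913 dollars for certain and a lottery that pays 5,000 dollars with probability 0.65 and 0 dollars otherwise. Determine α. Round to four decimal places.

Since u(0) = 0, the lottery's EU is 0.65·5000^α.
Setting u(3913) equal to that: 3913^α = 0.65·5000^α ⇒ (3913/5000)^α = 0.65.
Taking logs: α·ln(3913/5000) = ln(0.65), so α = -0.4307829 / -0.2451336 ≈ 1.7573.

α ≈ 1.7573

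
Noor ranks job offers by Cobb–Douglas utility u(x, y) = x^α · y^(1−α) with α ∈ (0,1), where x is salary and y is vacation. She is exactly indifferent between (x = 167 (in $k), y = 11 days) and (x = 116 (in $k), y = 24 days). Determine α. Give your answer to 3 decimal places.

α ≈ 0.682

Set the two utilities equal: 167^α·11^(1−α) = 116^α·24^(1−α).
Rearrange to (167/116)^α = (24/11)^(1−α) and take logs: α·0.364404 = (1−α)·0.780159.
So α/(1−α) = (0.780159)/(0.364404) = 2.140918, and α = 2.140918/3.140918 ≈ 0.682.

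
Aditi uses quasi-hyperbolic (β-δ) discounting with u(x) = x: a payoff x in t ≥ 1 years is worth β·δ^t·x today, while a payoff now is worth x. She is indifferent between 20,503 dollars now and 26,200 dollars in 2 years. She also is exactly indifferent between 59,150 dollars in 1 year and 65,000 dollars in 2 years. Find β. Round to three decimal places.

From the later pair, β·δ^1·59150 = β·δ^2·65000; dividing through, δ = 59150/65000 = 0.91000.
The first indifference: 20503 = β·δ^2·26200, so β = 20503/(δ^2·26200) = 20503/(0.82810·26200) ≈ 0.945.

β ≈ 0.945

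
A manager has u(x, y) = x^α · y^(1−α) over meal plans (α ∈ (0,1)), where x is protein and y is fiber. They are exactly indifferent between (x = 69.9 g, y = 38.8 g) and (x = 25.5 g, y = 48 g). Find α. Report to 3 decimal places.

Indifference: 69.9^α · 38.8^(1−α) = 25.5^α · 48^(1−α).
Rearrange to (69.9/25.5)^α = (48/38.8)^(1−α) and take logs: α·1.008387 = (1−α)·0.212781.
So α/(1−α) = (0.212781)/(1.008387) = 0.211011, and α = 0.211011/1.211011 ≈ 0.174.

α ≈ 0.174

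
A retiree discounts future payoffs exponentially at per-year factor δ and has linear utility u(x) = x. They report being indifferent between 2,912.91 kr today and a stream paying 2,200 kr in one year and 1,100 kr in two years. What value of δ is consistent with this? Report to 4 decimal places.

The stream is worth 2200δ + 1100δ² today, so 2200δ + 1100δ² = 2912.91.
That is, 1100δ² + 2200δ − 2912.91 = 0, a quadratic in δ.
By the quadratic formula (taking the positive root), δ = (−2200 + √17656804.00) / 2200 ≈ 0.9100.

δ ≈ 0.9100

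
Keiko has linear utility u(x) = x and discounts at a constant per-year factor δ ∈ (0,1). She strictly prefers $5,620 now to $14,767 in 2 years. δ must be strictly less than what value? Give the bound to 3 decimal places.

δ < 0.617

Comparing present values: 5620 > δ^2·14767.
Dividing by 14767: δ^2 < 0.38058. Both sides are positive, so the square root keeps the direction.
δ < 0.38058^(1/2) = 0.617.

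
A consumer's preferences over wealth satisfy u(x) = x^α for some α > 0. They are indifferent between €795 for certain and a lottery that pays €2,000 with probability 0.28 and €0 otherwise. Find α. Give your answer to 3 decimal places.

α ≈ 1.380

Since u(0) = 0, the lottery's EU is 0.28·2000^α.
Indifference: 795^α = 0.28·2000^α, so (795/2000)^α = 0.28.
Take logs: α = ln 0.28 / ln(795/2000) ≈ 1.37982.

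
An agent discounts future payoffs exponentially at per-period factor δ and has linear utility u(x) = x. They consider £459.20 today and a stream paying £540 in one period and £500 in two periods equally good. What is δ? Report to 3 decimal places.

Present value of the stream is 540·δ + 500·δ². Indifference gives 540δ + 500δ² = 459.20.
Rearranged: 500δ² + 540δ − 459.20 = 0.
The positive root is δ = [−540 + √(540² + 4·500·459.20)] / (2·500) = (−540 + 1100.000)/1000 ≈ 0.560.

δ ≈ 0.560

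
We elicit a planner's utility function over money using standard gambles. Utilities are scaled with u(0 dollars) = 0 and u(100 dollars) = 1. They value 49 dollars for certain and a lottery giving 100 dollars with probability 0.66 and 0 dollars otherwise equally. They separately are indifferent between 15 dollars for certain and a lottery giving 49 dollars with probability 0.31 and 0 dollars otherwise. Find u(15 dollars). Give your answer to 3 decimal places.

0.205

First, u(49 dollars) = 0.66·u(100 dollars) + 0.34·u(0 dollars) = 0.66.
Chaining: u(15 dollars) = 0.31·0.66 + 0.69·0.00 = 0.2046.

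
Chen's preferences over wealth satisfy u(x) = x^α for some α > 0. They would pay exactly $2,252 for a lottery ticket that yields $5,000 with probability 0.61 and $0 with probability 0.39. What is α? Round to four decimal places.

α ≈ 0.6197

Since u(0) = 0, the lottery's EU is 0.61·5000^α.
Setting u(2252) equal to that: 2252^α = 0.61·5000^α ⇒ (2252/5000)^α = 0.61.
α = ln(0.61) / ln(2252/5000) = -0.4942963/-0.7976192 ≈ 0.6197.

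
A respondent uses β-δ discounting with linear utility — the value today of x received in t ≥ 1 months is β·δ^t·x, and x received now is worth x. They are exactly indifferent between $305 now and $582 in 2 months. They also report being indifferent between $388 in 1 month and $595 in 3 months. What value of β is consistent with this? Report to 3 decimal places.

The second indifference involves only future payoffs, so β cancels: β·δ^1·388 = β·δ^3·595, giving δ^2 = 388/595 = 0.65210, so δ = 0.80753.
The first indifference: 305 = β·δ^2·582, so β = 305/(δ^2·582) = 305/(0.65210·582) ≈ 0.804.

β ≈ 0.804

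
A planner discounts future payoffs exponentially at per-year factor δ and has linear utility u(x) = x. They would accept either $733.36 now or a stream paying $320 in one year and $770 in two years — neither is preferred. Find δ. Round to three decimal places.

The stream is worth 320δ + 770δ² today, so 320δ + 770δ² = 733.36.
So 770δ² + 320δ − 733.36 = 0.
The positive root is δ = [−320 + √(320² + 4·770·733.36)] / (2·770) = (−320 + 1536.603)/1540 ≈ 0.790.

δ ≈ 0.790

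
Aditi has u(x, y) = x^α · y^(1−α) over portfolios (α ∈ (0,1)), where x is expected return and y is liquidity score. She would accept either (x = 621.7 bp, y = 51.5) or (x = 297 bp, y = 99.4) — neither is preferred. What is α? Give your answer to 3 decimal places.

Set the two utilities equal: 621.7^α·51.5^(1−α) = 297^α·99.4^(1−α).
Taking logs: α·ln 621.7 + (1−α)·ln 51.5 = α·ln 297 + (1−α)·ln 99.4, i.e. α·0.738726 = (1−α)·0.657570.
With A = 0.738726 and B = 0.657570: α·A = (1−α)·B, so α = B/(A+B) = 0.657570/1.396296 ≈ 0.471.

α ≈ 0.471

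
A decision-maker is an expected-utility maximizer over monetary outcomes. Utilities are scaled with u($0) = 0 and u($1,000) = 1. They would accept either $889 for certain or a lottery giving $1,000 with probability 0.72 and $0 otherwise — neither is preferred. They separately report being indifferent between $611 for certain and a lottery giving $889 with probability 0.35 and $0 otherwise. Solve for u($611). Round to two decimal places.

First, u($889) = 0.72·u($1,000) + 0.28·u($0) = 0.72.
Then u($611) = 0.35·u($889) + 0.65·u($0) = 0.35·0.72 + 0.65·0.00 = 0.2520.

0.25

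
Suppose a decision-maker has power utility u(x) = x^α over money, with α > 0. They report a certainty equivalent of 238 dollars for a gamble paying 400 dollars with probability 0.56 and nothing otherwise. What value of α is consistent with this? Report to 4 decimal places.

The lottery's expected utility is 0.56·u(400) + 0.44·u(0) = 0.56·400^α (since u(0) = 0 for α > 0).
Setting u(238) equal to that: 238^α = 0.56·400^α ⇒ (238/400)^α = 0.56.
Taking logs: α·ln(238/400) = ln(0.56), so α = -0.5798185 / -0.5191939 ≈ 1.1168.

α ≈ 1.1168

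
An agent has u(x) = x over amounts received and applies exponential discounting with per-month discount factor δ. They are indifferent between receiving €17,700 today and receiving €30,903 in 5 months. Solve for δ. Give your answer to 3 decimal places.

The payoff in 5 months is discounted by δ^5, so u(17700) = δ^5·u(30903) and δ^5 = u(17700)/u(30903).
With u(x) = x: δ^5 = 17700/30903 = 0.57276.
Taking the 5th root: δ = 0.57276^(1/5) ≈ 0.895.

δ ≈ 0.895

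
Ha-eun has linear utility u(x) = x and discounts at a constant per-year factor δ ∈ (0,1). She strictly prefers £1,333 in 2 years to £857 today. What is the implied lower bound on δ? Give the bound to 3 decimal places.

δ > 0.802

Comparing present values: 857 < δ^2·1333.
Dividing by 1333: δ^2 > 0.64291. Both sides are positive, so the square root keeps the direction.
δ > 0.64291^(1/2) = 0.802.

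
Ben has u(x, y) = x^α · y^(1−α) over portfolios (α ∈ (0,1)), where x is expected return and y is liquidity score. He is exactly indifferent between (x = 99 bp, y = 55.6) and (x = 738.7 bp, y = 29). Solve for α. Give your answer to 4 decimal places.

α ≈ 0.2446

Indifference: 99^α · 55.6^(1−α) = 738.7^α · 29^(1−α).
Taking logs: α·ln 99 + (1−α)·ln 55.6 = α·ln 738.7 + (1−α)·ln 29, i.e. α·-2.0097720 = (1−α)·-0.6508874.
So α/(1−α) = (-0.6508874)/(-2.0097720) = 0.3238613, and α = 0.3238613/1.3238613 ≈ 0.2446.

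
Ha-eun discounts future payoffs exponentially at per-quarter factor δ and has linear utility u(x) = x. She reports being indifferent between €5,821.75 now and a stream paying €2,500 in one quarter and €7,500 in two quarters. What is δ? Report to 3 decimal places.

δ ≈ 0.730

Present value of the stream is 2500·δ + 7500·δ². Indifference gives 2500δ + 7500δ² = 5821.75.
Rearranged: 7500δ² + 2500δ − 5821.75 = 0.
By the quadratic formula (taking the positive root), δ = (−2500 + √180902500.00) / 15000 ≈ 0.730.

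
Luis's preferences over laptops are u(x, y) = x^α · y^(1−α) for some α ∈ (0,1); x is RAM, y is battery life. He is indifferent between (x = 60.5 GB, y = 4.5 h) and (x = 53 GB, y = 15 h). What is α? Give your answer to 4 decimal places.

α ≈ 0.9010

Indifference: 60.5^α · 4.5^(1−α) = 53^α · 15^(1−α).
(60.5/53)^α = (15/4.5)^(1−α); take logs: α·ln(60.5/53) = (1−α)·ln(15/4.5), i.e. α·0.1323515 = (1−α)·1.2039728.
Thus α·(1.3363243) = 1.2039728, so α = 1.2039728/1.3363243 ≈ 0.9010.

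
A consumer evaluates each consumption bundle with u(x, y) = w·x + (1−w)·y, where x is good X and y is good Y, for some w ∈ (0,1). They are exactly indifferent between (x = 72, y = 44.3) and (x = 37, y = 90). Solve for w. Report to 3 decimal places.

w = 0.566

u(72,44.3) = u(37,90) means w·72 + (1−w)·44.3 = w·37 + (1−w)·90.
Collecting terms: w·35 = (1−w)·45.7.
Hence w = 45.7/(35+45.7) = 45.7/80.7 = 0.566.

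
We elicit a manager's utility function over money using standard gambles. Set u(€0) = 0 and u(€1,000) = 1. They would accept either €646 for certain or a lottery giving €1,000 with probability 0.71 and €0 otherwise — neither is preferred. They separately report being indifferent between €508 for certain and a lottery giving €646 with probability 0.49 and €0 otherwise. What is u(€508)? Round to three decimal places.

0.348

From the first indifference, u(€646) = 0.71·u(€1,000) + 0.29·u(€0) = 0.71·1 + 0.29·0 = 0.71.
Chaining: u(€508) = 0.49·0.71 + 0.51·0.00 = 0.3479.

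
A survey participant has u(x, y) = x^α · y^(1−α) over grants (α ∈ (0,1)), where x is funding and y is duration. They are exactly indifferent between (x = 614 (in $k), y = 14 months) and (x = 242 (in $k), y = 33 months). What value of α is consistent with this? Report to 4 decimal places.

Set the two utilities equal: 614^α·14^(1−α) = 242^α·33^(1−α).
Taking logs: α·ln 614 + (1−α)·ln 14 = α·ln 242 + (1−α)·ln 33, i.e. α·0.9310572 = (1−α)·0.8574502.
So α/(1−α) = (0.8574502)/(0.9310572) = 0.9209426, and α = 0.9209426/1.9209426 ≈ 0.4794.

α ≈ 0.4794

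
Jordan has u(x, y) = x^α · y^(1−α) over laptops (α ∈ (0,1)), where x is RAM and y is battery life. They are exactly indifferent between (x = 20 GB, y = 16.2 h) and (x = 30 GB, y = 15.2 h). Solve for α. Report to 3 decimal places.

Indifference: 20^α · 16.2^(1−α) = 30^α · 15.2^(1−α).
(20/30)^α = (15.2/16.2)^(1−α); take logs: α·ln(20/30) = (1−α)·ln(15.2/16.2), i.e. α·-0.405465 = (1−α)·-0.063716.
With A = -0.405465 and B = -0.063716: α·A = (1−α)·B, so α = B/(A+B) = -0.063716/-0.469181 ≈ 0.136.

α ≈ 0.136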